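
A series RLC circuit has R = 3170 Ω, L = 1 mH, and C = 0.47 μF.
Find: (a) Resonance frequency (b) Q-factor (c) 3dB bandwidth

Step 1 — Resonance: ω₀ = 1/√(LC) = 1/√(0.001·4.7e-07) = 4.613e+04 rad/s.
Step 2 — f₀ = ω₀/(2π) = 7341 Hz.
Step 3 — Series Q: Q = ω₀L/R = 4.613e+04·0.001/3170 = 0.01455.
Step 4 — Bandwidth: Δω = ω₀/Q = 3.17e+06 rad/s; BW = Δω/(2π) = 5.045e+05 Hz.

(a) f₀ = 7341 Hz  (b) Q = 0.01455  (c) BW = 5.045e+05 Hz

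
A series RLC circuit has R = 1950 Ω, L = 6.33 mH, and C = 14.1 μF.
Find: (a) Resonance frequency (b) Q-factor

Step 1 — Resonance condition Im(Z)=0 gives ω₀ = 1/√(LC).
Step 2 — ω₀ = 1/√(0.00633·1.41e-05) = 3347 rad/s.
Step 3 — f₀ = ω₀/(2π) = 532.7 Hz.
Step 4 — Series Q: Q = ω₀L/R = 3347·0.00633/1950 = 0.01087.

(a) f₀ = 532.7 Hz  (b) Q = 0.01087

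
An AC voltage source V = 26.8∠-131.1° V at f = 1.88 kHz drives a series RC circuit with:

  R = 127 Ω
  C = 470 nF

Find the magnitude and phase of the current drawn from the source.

Step 1 — Angular frequency: ω = 2π·f = 2π·1880 = 1.181e+04 rad/s.
Step 2 — Component impedances:
  R: Z = R = 127 Ω
  C: Z = 1/(jωC) = -j/(ω·C) = 0 - j180.1 Ω
Step 3 — Series combination: Z_total = R + C = 127 - j180.1 Ω = 220.4∠-54.8° Ω.
Step 4 — Source phasor: V = 26.8∠-131.1° V = -17.62 - j20.2 V.
Step 5 — Ohm's law: I = V / Z_total = (-17.62 - j20.2) / (127 - j180.1) = 0.02883 - j0.1181 A.
Step 6 — Convert to polar: |I| = 0.1216 A, ∠I = -76.3°.

I = 0.1216∠-76.3° A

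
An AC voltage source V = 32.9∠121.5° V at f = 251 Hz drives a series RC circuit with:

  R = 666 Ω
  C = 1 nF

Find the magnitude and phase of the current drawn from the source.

Step 1 — Angular frequency: ω = 2π·f = 2π·251 = 1577 rad/s.
Step 2 — Component impedances:
  R: Z = R = 666 Ω
  C: Z = 1/(jωC) = -j/(ω·C) = 0 - j6.341e+05 Ω
Step 3 — Series combination: Z_total = R + C = 666 - j6.341e+05 Ω = 6.341e+05∠-89.9° Ω.
Step 4 — Source phasor: V = 32.9∠121.5° V = -17.19 + j28.05 V.
Step 5 — Ohm's law: I = V / Z_total = (-17.19 + j28.05) / (666 - j6.341e+05) = -4.427e-05 - j2.706e-05 A.
Step 6 — Convert to polar: |I| = 5.189e-05 A, ∠I = -148.6°.

I = 5.189e-05∠-148.6° A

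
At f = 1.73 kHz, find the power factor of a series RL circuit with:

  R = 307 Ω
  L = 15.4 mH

Step 1 — Angular frequency: ω = 2π·f = 2π·1730 = 1.087e+04 rad/s.
Step 2 — Component impedances:
  R: Z = R = 307 Ω
  L: Z = jωL = j·1.087e+04·0.0154 = 0 + j167.4 Ω
Step 3 — Series combination: Z_total = R + L = 307 + j167.4 Ω = 349.7∠28.6° Ω.
Step 4 — Power factor: PF = cos(φ) = Re(Z)/|Z| = 307/349.67 = 0.878.
Step 5 — Type: Im(Z) = 167.4 ⇒ lagging (phase φ = 28.6°).

PF = 0.878 (lagging, φ = 28.6°)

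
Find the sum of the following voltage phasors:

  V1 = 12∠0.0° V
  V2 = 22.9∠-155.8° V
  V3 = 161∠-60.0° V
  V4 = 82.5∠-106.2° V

Step 1 — Convert each phasor to rectangular form:
  V1 = 12·(cos(0.0°) + j·sin(0.0°)) = 12 V
  V2 = 22.9·(cos(-155.8°) + j·sin(-155.8°)) = -20.89 - j9.387 V
  V3 = 161·(cos(-60.0°) + j·sin(-60.0°)) = 80.5 - j139.4 V
  V4 = 82.5·(cos(-106.2°) + j·sin(-106.2°)) = -23.02 - j79.22 V
Step 2 — Sum components: V_total = 48.6 - j228 V.
Step 3 — Convert to polar: |V_total| = 233.2 V, ∠V_total = -78.0°.

V_total = 233.2∠-78.0° V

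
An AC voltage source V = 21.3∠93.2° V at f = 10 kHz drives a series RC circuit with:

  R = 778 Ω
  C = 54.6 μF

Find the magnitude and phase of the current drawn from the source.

Step 1 — Angular frequency: ω = 2π·f = 2π·1e+04 = 6.283e+04 rad/s.
Step 2 — Component impedances:
  R: Z = R = 778 Ω
  C: Z = 1/(jωC) = -j/(ω·C) = 0 - j0.2915 Ω
Step 3 — Series combination: Z_total = R + C = 778 - j0.2915 Ω = 778∠-0.0° Ω.
Step 4 — Source phasor: V = 21.3∠93.2° V = -1.189 + j21.27 V.
Step 5 — Ohm's law: I = V / Z_total = (-1.189 + j21.27) / (778 - j0.2915) = -0.001539 + j0.02733 A.
Step 6 — Convert to polar: |I| = 0.02738 A, ∠I = 93.2°.

I = 0.02738∠93.2° A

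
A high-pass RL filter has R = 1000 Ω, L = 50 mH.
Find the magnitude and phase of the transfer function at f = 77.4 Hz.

Step 1 — Angular frequency: ω = 2π·77.4 = 486.3 rad/s.
Step 2 — Transfer function: H(jω) = jωL/(R + jωL).
Step 3 — Numerator jωL = j·24.32; denominator R + jωL = 1000 + j24.32.
Step 4 — H = 0.0005909 + j0.0243.
Step 5 — Magnitude: |H| = 0.02431 (-32.3 dB); phase: φ = 88.6°.

|H| = 0.02431 (-32.3 dB), φ = 88.6°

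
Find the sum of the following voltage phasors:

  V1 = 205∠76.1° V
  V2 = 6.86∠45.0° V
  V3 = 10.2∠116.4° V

Step 1 — Convert each phasor to rectangular form:
  V1 = 205·(cos(76.1°) + j·sin(76.1°)) = 49.25 + j199 V
  V2 = 6.86·(cos(45.0°) + j·sin(45.0°)) = 4.851 + j4.851 V
  V3 = 10.2·(cos(116.4°) + j·sin(116.4°)) = -4.535 + j9.136 V
Step 2 — Sum components: V_total = 49.56 + j213 V.
Step 3 — Convert to polar: |V_total| = 218.7 V, ∠V_total = 76.9°.

V_total = 218.7∠76.9° V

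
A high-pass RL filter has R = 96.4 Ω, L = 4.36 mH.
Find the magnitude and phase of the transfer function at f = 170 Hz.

Step 1 — Angular frequency: ω = 2π·170 = 1068 rad/s.
Step 2 — Transfer function: H(jω) = jωL/(R + jωL).
Step 3 — Numerator jωL = j·4.657; denominator R + jωL = 96.4 + j4.657.
Step 4 — H = 0.002328 + j0.0482.
Step 5 — Magnitude: |H| = 0.04825 (-26.3 dB); phase: φ = 87.2°.

|H| = 0.04825 (-26.3 dB), φ = 87.2°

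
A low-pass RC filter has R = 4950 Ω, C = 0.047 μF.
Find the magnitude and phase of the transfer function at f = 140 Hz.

Step 1 — Angular frequency: ω = 2π·140 = 879.6 rad/s.
Step 2 — Transfer function: H(jω) = 1/(1 + jωRC).
Step 3 — Denominator: 1 + jωRC = 1 + j·879.6·4950·4.7e-08 = 1 + j0.2046.
Step 4 — H = 0.9598 - j0.1964.
Step 5 — Magnitude: |H| = 0.9797 (-0.2 dB); phase: φ = -11.6°.

|H| = 0.9797 (-0.2 dB), φ = -11.6°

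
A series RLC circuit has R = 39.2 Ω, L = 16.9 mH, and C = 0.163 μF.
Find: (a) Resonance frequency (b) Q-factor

Step 1 — Resonance condition Im(Z)=0 gives ω₀ = 1/√(LC).
Step 2 — ω₀ = 1/√(0.0169·1.63e-07) = 1.905e+04 rad/s.
Step 3 — f₀ = ω₀/(2π) = 3032 Hz.
Step 4 — Series Q: Q = ω₀L/R = 1.905e+04·0.0169/39.2 = 8.214.

(a) f₀ = 3032 Hz  (b) Q = 8.214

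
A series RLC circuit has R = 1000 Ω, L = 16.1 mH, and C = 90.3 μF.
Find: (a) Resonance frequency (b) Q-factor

Step 1 — Resonance condition Im(Z)=0 gives ω₀ = 1/√(LC).
Step 2 — ω₀ = 1/√(0.0161·9.03e-05) = 829.4 rad/s.
Step 3 — f₀ = ω₀/(2π) = 132 Hz.
Step 4 — Series Q: Q = ω₀L/R = 829.4·0.0161/1000 = 0.01335.

(a) f₀ = 132 Hz  (b) Q = 0.01335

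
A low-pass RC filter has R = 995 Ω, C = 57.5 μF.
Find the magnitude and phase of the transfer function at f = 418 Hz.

Step 1 — Angular frequency: ω = 2π·418 = 2626 rad/s.
Step 2 — Transfer function: H(jω) = 1/(1 + jωRC).
Step 3 — Denominator: 1 + jωRC = 1 + j·2626·995·5.75e-05 = 1 + j150.3.
Step 4 — H = 4.429e-05 - j0.006655.
Step 5 — Magnitude: |H| = 0.006655 (-43.5 dB); phase: φ = -89.6°.

|H| = 0.006655 (-43.5 dB), φ = -89.6°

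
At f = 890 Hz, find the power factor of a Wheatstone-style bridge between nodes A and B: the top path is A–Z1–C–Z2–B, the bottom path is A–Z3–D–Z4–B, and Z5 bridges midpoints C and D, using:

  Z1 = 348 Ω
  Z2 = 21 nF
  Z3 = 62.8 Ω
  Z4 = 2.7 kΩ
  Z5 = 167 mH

Step 1 — Angular frequency: ω = 2π·f = 2π·890 = 5592 rad/s.
Step 2 — Component impedances:
  Z1: Z = R = 348 Ω
  Z2: Z = 1/(jωC) = -j/(ω·C) = 0 - j8516 Ω
  Z3: Z = R = 62.8 Ω
  Z4: Z = R = 2700 Ω
  Z5: Z = jωL = j·5592·0.167 = 0 + j933.9 Ω
Step 3 — Bridge requires nodal analysis (the Z5 bridge couples midpoints C and D, so the two paths cannot be reduced to a simple series/parallel combination). Setting node B to ground and injecting 1 A at node A, the 3-node admittance system at A, C, D solves to V_A = Z_AB = 2484 - j801.2 Ω = 2610∠-17.9° Ω.
Step 4 — Power factor: PF = cos(φ) = Re(Z)/|Z| = 2484/2610 = 0.9517.
Step 5 — Type: Im(Z) = -801.2 ⇒ leading (phase φ = -17.9°).

PF = 0.9517 (leading, φ = -17.9°)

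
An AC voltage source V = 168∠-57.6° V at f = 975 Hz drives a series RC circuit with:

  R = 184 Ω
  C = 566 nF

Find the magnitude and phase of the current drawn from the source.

Step 1 — Angular frequency: ω = 2π·f = 2π·975 = 6126 rad/s.
Step 2 — Component impedances:
  R: Z = R = 184 Ω
  C: Z = 1/(jωC) = -j/(ω·C) = 0 - j288.4 Ω
Step 3 — Series combination: Z_total = R + C = 184 - j288.4 Ω = 342.1∠-57.5° Ω.
Step 4 — Source phasor: V = 168∠-57.6° V = 90.02 - j141.8 V.
Step 5 — Ohm's law: I = V / Z_total = (90.02 - j141.8) / (184 - j288.4) = 0.4911 - j0.001181 A.
Step 6 — Convert to polar: |I| = 0.4911 A, ∠I = -0.1°.

I = 0.4911∠-0.1° A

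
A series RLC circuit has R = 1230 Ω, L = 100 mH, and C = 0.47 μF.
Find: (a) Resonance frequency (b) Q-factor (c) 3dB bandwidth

Step 1 — Resonance condition Im(Z)=0 gives ω₀ = 1/√(LC).
Step 2 — ω₀ = 1/√(0.1·4.7e-07) = 4613 rad/s.
Step 3 — f₀ = ω₀/(2π) = 734.1 Hz.
Step 4 — Series Q: Q = ω₀L/R = 4613·0.1/1230 = 0.375.
Step 5 — 3dB bandwidth: Δω = ω₀/Q = 1.23e+04 rad/s; BW = Δω/(2π) = 1958 Hz.

(a) f₀ = 734.1 Hz  (b) Q = 0.375  (c) BW = 1958 Hz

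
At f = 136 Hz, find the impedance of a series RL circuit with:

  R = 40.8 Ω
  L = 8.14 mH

Step 1 — Angular frequency: ω = 2π·f = 2π·136 = 854.5 rad/s.
Step 2 — Component impedances:
  R: Z = R = 40.8 Ω
  L: Z = jωL = j·854.5·0.00814 = 0 + j6.956 Ω
Step 3 — Series combination: Z_total = R + L = 40.8 + j6.956 Ω = 41.39∠9.7° Ω.

Z = 40.8 + j6.956 Ω = 41.39∠9.7° Ω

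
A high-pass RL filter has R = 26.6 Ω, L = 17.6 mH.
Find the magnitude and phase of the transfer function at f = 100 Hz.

Step 1 — Angular frequency: ω = 2π·100 = 628.3 rad/s.
Step 2 — Transfer function: H(jω) = jωL/(R + jωL).
Step 3 — Numerator jωL = j·11.06; denominator R + jωL = 26.6 + j11.06.
Step 4 — H = 0.1474 + j0.3545.
Step 5 — Magnitude: |H| = 0.3839 (-8.3 dB); phase: φ = 67.4°.

|H| = 0.3839 (-8.3 dB), φ = 67.4°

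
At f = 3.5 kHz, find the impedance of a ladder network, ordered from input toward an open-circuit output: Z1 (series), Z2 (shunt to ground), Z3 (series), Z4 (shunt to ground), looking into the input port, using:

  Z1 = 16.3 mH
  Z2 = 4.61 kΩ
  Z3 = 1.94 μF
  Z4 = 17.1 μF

Step 1 — Angular frequency: ω = 2π·f = 2π·3500 = 2.199e+04 rad/s.
Step 2 — Component impedances:
  Z1: Z = jωL = j·2.199e+04·0.0163 = 0 + j358.5 Ω
  Z2: Z = R = 4610 Ω
  Z3: Z = 1/(jωC) = -j/(ω·C) = 0 - j23.44 Ω
  Z4: Z = 1/(jωC) = -j/(ω·C) = 0 - j2.659 Ω
Step 3 — Ladder network (open output): work backward from the far end, alternating series and parallel combinations. Z_in = 0.1478 + j332.4 Ω = 332.4∠90.0° Ω.

Z = 0.1478 + j332.4 Ω = 332.4∠90.0° Ω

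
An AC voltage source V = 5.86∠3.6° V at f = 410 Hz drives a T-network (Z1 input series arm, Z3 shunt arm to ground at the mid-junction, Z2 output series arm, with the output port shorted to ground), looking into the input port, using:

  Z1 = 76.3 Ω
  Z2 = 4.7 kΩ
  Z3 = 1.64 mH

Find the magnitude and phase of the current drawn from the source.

Step 1 — Angular frequency: ω = 2π·f = 2π·410 = 2576 rad/s.
Step 2 — Component impedances:
  Z1: Z = R = 76.3 Ω
  Z2: Z = R = 4700 Ω
  Z3: Z = jωL = j·2576·0.00164 = 0 + j4.225 Ω
Step 3 — With the output port shorted to ground, the output series arm Z2 runs from the junction to ground; the shunt arm Z3 also runs from the junction to ground. They appear in parallel: Z3 || Z2 = 0.003798 + j4.225 Ω.
Step 4 — Series with input arm Z1: Z_in = Z1 + (Z3 || Z2) = 76.3 + j4.225 Ω = 76.42∠3.2° Ω.
Step 5 — Source phasor: V = 5.86∠3.6° V = 5.848 + j0.368 V.
Step 6 — Ohm's law: I = V / Z_total = (5.848 + j0.368) / (76.3 + j4.225) = 0.07668 + j0.0005766 A.
Step 7 — Convert to polar: |I| = 0.07668 A, ∠I = 0.4°.

I = 0.07668∠0.4° A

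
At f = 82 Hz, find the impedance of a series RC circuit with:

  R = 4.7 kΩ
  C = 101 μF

Step 1 — Angular frequency: ω = 2π·f = 2π·82 = 515.2 rad/s.
Step 2 — Component impedances:
  R: Z = R = 4700 Ω
  C: Z = 1/(jωC) = -j/(ω·C) = 0 - j19.22 Ω
Step 3 — Series combination: Z_total = R + C = 4700 - j19.22 Ω = 4700∠-0.2° Ω.

Z = 4700 - j19.22 Ω = 4700∠-0.2° Ω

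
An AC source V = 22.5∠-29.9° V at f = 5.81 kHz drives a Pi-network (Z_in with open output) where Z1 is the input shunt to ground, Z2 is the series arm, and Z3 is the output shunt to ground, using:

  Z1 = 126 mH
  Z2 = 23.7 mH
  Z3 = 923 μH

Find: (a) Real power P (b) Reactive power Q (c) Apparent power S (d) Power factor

Step 1 — Angular frequency: ω = 2π·f = 2π·5810 = 3.651e+04 rad/s.
Step 2 — Component impedances:
  Z1: Z = jωL = j·3.651e+04·0.126 = 0 + j4600 Ω
  Z2: Z = jωL = j·3.651e+04·0.0237 = 0 + j865.2 Ω
  Z3: Z = jωL = j·3.651e+04·0.000923 = 0 + j33.69 Ω
Step 3 — With open output, the series arm Z2 and the output shunt Z3 appear in series to ground: Z2 + Z3 = 0 + j898.9 Ω.
Step 4 — Parallel with input shunt Z1: Z_in = Z1 || (Z2 + Z3) = 0 + j751.9 Ω = 751.9∠90.0° Ω.
Step 5 — Source phasor: V = 22.5∠-29.9° V = 19.51 - j11.22 V.
Step 6 — Current: I = V / Z = -0.01492 - j0.02594 A = 0.02992∠-119.9° A.
Step 7 — Complex power: S = V·I* = 0 + j0.6733 VA.
Step 8 — Real power: P = Re(S) = 0 W.
Step 9 — Reactive power: Q = Im(S) = 0.6733 VAR.
Step 10 — Apparent power: |S| = 0.6733 VA.
Step 11 — Power factor: PF = P/|S| = 0 (lagging).

(a) P = 0 W  (b) Q = 0.6733 VAR  (c) S = 0.6733 VA  (d) PF = 0 (lagging)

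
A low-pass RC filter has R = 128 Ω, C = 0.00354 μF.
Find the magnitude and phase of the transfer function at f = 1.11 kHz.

Step 1 — Angular frequency: ω = 2π·1110 = 6974 rad/s.
Step 2 — Transfer function: H(jω) = 1/(1 + jωRC).
Step 3 — Denominator: 1 + jωRC = 1 + j·6974·128·3.54e-09 = 1 + j0.00316.
Step 4 — H = 1 - j0.00316.
Step 5 — Magnitude: |H| = 1 (-0.0 dB); phase: φ = -0.2°.

|H| = 1 (-0.0 dB), φ = -0.2°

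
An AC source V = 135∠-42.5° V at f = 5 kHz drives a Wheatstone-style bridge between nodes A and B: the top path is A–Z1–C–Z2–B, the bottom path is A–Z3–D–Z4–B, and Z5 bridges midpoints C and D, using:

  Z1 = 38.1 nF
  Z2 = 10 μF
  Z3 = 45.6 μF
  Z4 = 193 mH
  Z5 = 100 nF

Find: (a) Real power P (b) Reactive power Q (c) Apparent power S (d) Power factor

Step 1 — Angular frequency: ω = 2π·f = 2π·5000 = 3.142e+04 rad/s.
Step 2 — Component impedances:
  Z1: Z = 1/(jωC) = -j/(ω·C) = 0 - j835.5 Ω
  Z2: Z = 1/(jωC) = -j/(ω·C) = 0 - j3.183 Ω
  Z3: Z = 1/(jωC) = -j/(ω·C) = 0 - j0.698 Ω
  Z4: Z = jωL = j·3.142e+04·0.193 = 0 + j6063 Ω
  Z5: Z = 1/(jωC) = -j/(ω·C) = 0 - j318.3 Ω
Step 3 — Bridge requires nodal analysis (the Z5 bridge couples midpoints C and D, so the two paths cannot be reduced to a simple series/parallel combination). Setting node B to ground and injecting 1 A at node A, the 3-node admittance system at A, C, D solves to V_A = Z_AB = 0 - j243.4 Ω = 243.4∠-90.0° Ω.
Step 4 — Source phasor: V = 135∠-42.5° V = 99.53 - j91.2 V.
Step 5 — Current: I = V / Z = 0.3747 + j0.4089 A = 0.5546∠47.5° A.
Step 6 — Complex power: S = V·I* = 0 - j74.88 VA.
Step 7 — Real power: P = Re(S) = 0 W.
Step 8 — Reactive power: Q = Im(S) = -74.88 VAR.
Step 9 — Apparent power: |S| = 74.88 VA.
Step 10 — Power factor: PF = P/|S| = 0 (leading).

(a) P = 0 W  (b) Q = -74.88 VAR  (c) S = 74.88 VA  (d) PF = 0 (leading)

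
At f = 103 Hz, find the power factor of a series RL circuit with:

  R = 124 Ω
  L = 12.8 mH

Step 1 — Angular frequency: ω = 2π·f = 2π·103 = 647.2 rad/s.
Step 2 — Component impedances:
  R: Z = R = 124 Ω
  L: Z = jωL = j·647.2·0.0128 = 0 + j8.284 Ω
Step 3 — Series combination: Z_total = R + L = 124 + j8.284 Ω = 124.3∠3.8° Ω.
Step 4 — Power factor: PF = cos(φ) = Re(Z)/|Z| = 124/124.276 = 0.9978.
Step 5 — Type: Im(Z) = 8.284 ⇒ lagging (phase φ = 3.8°).

PF = 0.9978 (lagging, φ = 3.8°)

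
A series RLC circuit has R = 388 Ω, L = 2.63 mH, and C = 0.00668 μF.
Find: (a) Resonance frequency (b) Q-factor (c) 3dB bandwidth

Step 1 — Resonance condition Im(Z)=0 gives ω₀ = 1/√(LC).
Step 2 — ω₀ = 1/√(0.00263·6.68e-09) = 2.386e+05 rad/s.
Step 3 — f₀ = ω₀/(2π) = 3.797e+04 Hz.
Step 4 — Series Q: Q = ω₀L/R = 2.386e+05·0.00263/388 = 1.617.
Step 5 — 3dB bandwidth: Δω = ω₀/Q = 1.475e+05 rad/s; BW = Δω/(2π) = 2.348e+04 Hz.

(a) f₀ = 3.797e+04 Hz  (b) Q = 1.617  (c) BW = 2.348e+04 Hz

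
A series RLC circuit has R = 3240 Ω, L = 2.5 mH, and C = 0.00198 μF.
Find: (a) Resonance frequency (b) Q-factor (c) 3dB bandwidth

Step 1 — Resonance: ω₀ = 1/√(LC) = 1/√(0.0025·1.98e-09) = 4.495e+05 rad/s.
Step 2 — f₀ = ω₀/(2π) = 7.153e+04 Hz.
Step 3 — Series Q: Q = ω₀L/R = 4.495e+05·0.0025/3240 = 0.3468.
Step 4 — Bandwidth: Δω = ω₀/Q = 1.296e+06 rad/s; BW = Δω/(2π) = 2.063e+05 Hz.

(a) f₀ = 7.153e+04 Hz  (b) Q = 0.3468  (c) BW = 2.063e+05 Hz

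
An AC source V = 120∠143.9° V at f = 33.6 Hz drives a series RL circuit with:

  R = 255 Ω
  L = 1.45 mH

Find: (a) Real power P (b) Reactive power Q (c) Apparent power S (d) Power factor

Step 1 — Angular frequency: ω = 2π·f = 2π·33.6 = 211.1 rad/s.
Step 2 — Component impedances:
  R: Z = R = 255 Ω
  L: Z = jωL = j·211.1·0.00145 = 0 + j0.3061 Ω
Step 3 — Series combination: Z_total = R + L = 255 + j0.3061 Ω = 255∠0.1° Ω.
Step 4 — Source phasor: V = 120∠143.9° V = -96.96 + j70.7 V.
Step 5 — Current: I = V / Z = -0.3799 + j0.2777 A = 0.4706∠143.8° A.
Step 6 — Complex power: S = V·I* = 56.47 + j0.06779 VA.
Step 7 — Real power: P = Re(S) = 56.47 W.
Step 8 — Reactive power: Q = Im(S) = 0.06779 VAR.
Step 9 — Apparent power: |S| = 56.47 VA.
Step 10 — Power factor: PF = P/|S| = 1 (lagging).

(a) P = 56.47 W  (b) Q = 0.06779 VAR  (c) S = 56.47 VA  (d) PF = 1 (lagging)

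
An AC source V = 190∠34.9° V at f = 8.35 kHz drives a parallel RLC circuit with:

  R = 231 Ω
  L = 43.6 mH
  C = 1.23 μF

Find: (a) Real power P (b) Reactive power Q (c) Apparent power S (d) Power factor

Step 1 — Angular frequency: ω = 2π·f = 2π·8350 = 5.246e+04 rad/s.
Step 2 — Component impedances:
  R: Z = R = 231 Ω
  L: Z = jωL = j·5.246e+04·0.0436 = 0 + j2287 Ω
  C: Z = 1/(jωC) = -j/(ω·C) = 0 - j15.5 Ω
Step 3 — Parallel combination: 1/Z_total = 1/R + 1/L + 1/C; Z_total = 1.049 - j15.53 Ω = 15.57∠-86.1° Ω.
Step 4 — Source phasor: V = 190∠34.9° V = 155.8 + j108.7 V.
Step 5 — Current: I = V / Z = -6.293 + j10.46 A = 12.21∠121.0° A.
Step 6 — Complex power: S = V·I* = 156.3 - j2314 VA.
Step 7 — Real power: P = Re(S) = 156.3 W.
Step 8 — Reactive power: Q = Im(S) = -2314 VAR.
Step 9 — Apparent power: |S| = 2319 VA.
Step 10 — Power factor: PF = P/|S| = 0.06739 (leading).

(a) P = 156.3 W  (b) Q = -2314 VAR  (c) S = 2319 VA  (d) PF = 0.06739 (leading)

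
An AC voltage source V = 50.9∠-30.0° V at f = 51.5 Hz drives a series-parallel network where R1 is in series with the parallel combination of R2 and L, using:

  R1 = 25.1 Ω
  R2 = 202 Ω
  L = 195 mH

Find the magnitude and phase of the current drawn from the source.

Step 1 — Angular frequency: ω = 2π·f = 2π·51.5 = 323.6 rad/s.
Step 2 — Component impedances:
  R1: Z = R = 25.1 Ω
  R2: Z = R = 202 Ω
  L: Z = jωL = j·323.6·0.195 = 0 + j63.1 Ω
Step 3 — Parallel branch: R2 || L = 1/(1/R2 + 1/L) = 17.96 + j57.49 Ω.
Step 4 — Series with R1: Z_total = R1 + (R2 || L) = 43.06 + j57.49 Ω = 71.83∠53.2° Ω.
Step 5 — Source phasor: V = 50.9∠-30.0° V = 44.08 - j25.45 V.
Step 6 — Ohm's law: I = V / Z_total = (44.08 - j25.45) / (43.06 + j57.49) = 0.0843 - j0.7036 A.
Step 7 — Convert to polar: |I| = 0.7087 A, ∠I = -83.2°.

I = 0.7087∠-83.2° A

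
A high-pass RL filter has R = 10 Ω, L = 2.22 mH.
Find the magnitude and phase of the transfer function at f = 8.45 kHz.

Step 1 — Angular frequency: ω = 2π·8450 = 5.309e+04 rad/s.
Step 2 — Transfer function: H(jω) = jωL/(R + jωL).
Step 3 — Numerator jωL = j·117.9; denominator R + jωL = 10 + j117.9.
Step 4 — H = 0.9929 + j0.08424.
Step 5 — Magnitude: |H| = 0.9964 (-0.0 dB); phase: φ = 4.8°.

|H| = 0.9964 (-0.0 dB), φ = 4.8°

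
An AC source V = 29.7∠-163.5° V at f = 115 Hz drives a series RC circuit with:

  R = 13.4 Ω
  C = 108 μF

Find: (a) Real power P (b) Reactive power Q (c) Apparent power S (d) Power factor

Step 1 — Angular frequency: ω = 2π·f = 2π·115 = 722.6 rad/s.
Step 2 — Component impedances:
  R: Z = R = 13.4 Ω
  C: Z = 1/(jωC) = -j/(ω·C) = 0 - j12.81 Ω
Step 3 — Series combination: Z_total = R + C = 13.4 - j12.81 Ω = 18.54∠-43.7° Ω.
Step 4 — Source phasor: V = 29.7∠-163.5° V = -28.48 - j8.435 V.
Step 5 — Current: I = V / Z = -0.7956 - j1.39 A = 1.602∠-119.8° A.
Step 6 — Complex power: S = V·I* = 34.38 - j32.88 VA.
Step 7 — Real power: P = Re(S) = 34.38 W.
Step 8 — Reactive power: Q = Im(S) = -32.88 VAR.
Step 9 — Apparent power: |S| = 47.58 VA.
Step 10 — Power factor: PF = P/|S| = 0.7227 (leading).

(a) P = 34.38 W  (b) Q = -32.88 VAR  (c) S = 47.58 VA  (d) PF = 0.7227 (leading)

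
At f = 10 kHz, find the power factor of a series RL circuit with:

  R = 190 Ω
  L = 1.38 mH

Step 1 — Angular frequency: ω = 2π·f = 2π·1e+04 = 6.283e+04 rad/s.
Step 2 — Component impedances:
  R: Z = R = 190 Ω
  L: Z = jωL = j·6.283e+04·0.00138 = 0 + j86.71 Ω
Step 3 — Series combination: Z_total = R + L = 190 + j86.71 Ω = 208.8∠24.5° Ω.
Step 4 — Power factor: PF = cos(φ) = Re(Z)/|Z| = 190/208.85 = 0.9097.
Step 5 — Type: Im(Z) = 86.71 ⇒ lagging (phase φ = 24.5°).

PF = 0.9097 (lagging, φ = 24.5°)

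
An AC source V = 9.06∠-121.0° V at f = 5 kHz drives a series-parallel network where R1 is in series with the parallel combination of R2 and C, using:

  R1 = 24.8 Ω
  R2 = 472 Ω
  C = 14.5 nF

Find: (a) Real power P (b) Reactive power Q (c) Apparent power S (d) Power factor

Step 1 — Angular frequency: ω = 2π·f = 2π·5000 = 3.142e+04 rad/s.
Step 2 — Component impedances:
  R1: Z = R = 24.8 Ω
  R2: Z = R = 472 Ω
  C: Z = 1/(jωC) = -j/(ω·C) = 0 - j2195 Ω
Step 3 — Parallel branch: R2 || C = 1/(1/R2 + 1/C) = 451.1 - j97 Ω.
Step 4 — Series with R1: Z_total = R1 + (R2 || C) = 475.9 - j97 Ω = 485.7∠-11.5° Ω.
Step 5 — Source phasor: V = 9.06∠-121.0° V = -4.666 - j7.766 V.
Step 6 — Current: I = V / Z = -0.00622 - j0.01758 A = 0.01865∠-109.5° A.
Step 7 — Complex power: S = V·I* = 0.1656 - j0.03375 VA.
Step 8 — Real power: P = Re(S) = 0.1656 W.
Step 9 — Reactive power: Q = Im(S) = -0.03375 VAR.
Step 10 — Apparent power: |S| = 0.169 VA.
Step 11 — Power factor: PF = P/|S| = 0.9799 (leading).

(a) P = 0.1656 W  (b) Q = -0.03375 VAR  (c) S = 0.169 VA  (d) PF = 0.9799 (leading)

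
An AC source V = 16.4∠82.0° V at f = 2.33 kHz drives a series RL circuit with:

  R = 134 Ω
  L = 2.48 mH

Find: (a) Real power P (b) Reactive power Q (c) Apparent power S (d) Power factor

Step 1 — Angular frequency: ω = 2π·f = 2π·2330 = 1.464e+04 rad/s.
Step 2 — Component impedances:
  R: Z = R = 134 Ω
  L: Z = jωL = j·1.464e+04·0.00248 = 0 + j36.31 Ω
Step 3 — Series combination: Z_total = R + L = 134 + j36.31 Ω = 138.8∠15.2° Ω.
Step 4 — Source phasor: V = 16.4∠82.0° V = 2.282 + j16.24 V.
Step 5 — Current: I = V / Z = 0.04646 + j0.1086 A = 0.1181∠66.8° A.
Step 6 — Complex power: S = V·I* = 1.87 + j0.5066 VA.
Step 7 — Real power: P = Re(S) = 1.87 W.
Step 8 — Reactive power: Q = Im(S) = 0.5066 VAR.
Step 9 — Apparent power: |S| = 1.937 VA.
Step 10 — Power factor: PF = P/|S| = 0.9652 (lagging).

(a) P = 1.87 W  (b) Q = 0.5066 VAR  (c) S = 1.937 VA  (d) PF = 0.9652 (lagging)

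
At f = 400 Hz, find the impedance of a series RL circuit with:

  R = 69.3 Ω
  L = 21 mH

Step 1 — Angular frequency: ω = 2π·f = 2π·400 = 2513 rad/s.
Step 2 — Component impedances:
  R: Z = R = 69.3 Ω
  L: Z = jωL = j·2513·0.021 = 0 + j52.78 Ω
Step 3 — Series combination: Z_total = R + L = 69.3 + j52.78 Ω = 87.11∠37.3° Ω.

Z = 69.3 + j52.78 Ω = 87.11∠37.3° Ω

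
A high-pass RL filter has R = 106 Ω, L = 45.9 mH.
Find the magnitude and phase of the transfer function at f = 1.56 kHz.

Step 1 — Angular frequency: ω = 2π·1560 = 9802 rad/s.
Step 2 — Transfer function: H(jω) = jωL/(R + jωL).
Step 3 — Numerator jωL = j·449.9; denominator R + jωL = 106 + j449.9.
Step 4 — H = 0.9474 + j0.2232.
Step 5 — Magnitude: |H| = 0.9733 (-0.2 dB); phase: φ = 13.3°.

|H| = 0.9733 (-0.2 dB), φ = 13.3°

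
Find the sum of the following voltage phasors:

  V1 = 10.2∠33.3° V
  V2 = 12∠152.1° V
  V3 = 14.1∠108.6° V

Step 1 — Convert each phasor to rectangular form:
  V1 = 10.2·(cos(33.3°) + j·sin(33.3°)) = 8.525 + j5.6 V
  V2 = 12·(cos(152.1°) + j·sin(152.1°)) = -10.61 + j5.615 V
  V3 = 14.1·(cos(108.6°) + j·sin(108.6°)) = -4.497 + j13.36 V
Step 2 — Sum components: V_total = -6.577 + j24.58 V.
Step 3 — Convert to polar: |V_total| = 25.44 V, ∠V_total = 105.0°.

V_total = 25.44∠105.0° V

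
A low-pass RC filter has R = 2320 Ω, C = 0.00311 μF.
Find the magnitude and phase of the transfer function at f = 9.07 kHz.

Step 1 — Angular frequency: ω = 2π·9070 = 5.699e+04 rad/s.
Step 2 — Transfer function: H(jω) = 1/(1 + jωRC).
Step 3 — Denominator: 1 + jωRC = 1 + j·5.699e+04·2320·3.11e-09 = 1 + j0.4112.
Step 4 — H = 0.8554 - j0.3517.
Step 5 — Magnitude: |H| = 0.9249 (-0.7 dB); phase: φ = -22.4°.

|H| = 0.9249 (-0.7 dB), φ = -22.4°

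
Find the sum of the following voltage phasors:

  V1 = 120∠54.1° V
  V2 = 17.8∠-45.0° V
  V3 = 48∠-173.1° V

Step 1 — Convert each phasor to rectangular form:
  V1 = 120·(cos(54.1°) + j·sin(54.1°)) = 70.36 + j97.2 V
  V2 = 17.8·(cos(-45.0°) + j·sin(-45.0°)) = 12.59 - j12.59 V
  V3 = 48·(cos(-173.1°) + j·sin(-173.1°)) = -47.65 - j5.767 V
Step 2 — Sum components: V_total = 35.3 + j78.85 V.
Step 3 — Convert to polar: |V_total| = 86.39 V, ∠V_total = 65.9°.

V_total = 86.39∠65.9° V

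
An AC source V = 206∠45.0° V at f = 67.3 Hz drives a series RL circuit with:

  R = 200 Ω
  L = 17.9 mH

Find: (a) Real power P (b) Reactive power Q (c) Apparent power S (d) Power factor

Step 1 — Angular frequency: ω = 2π·f = 2π·67.3 = 422.9 rad/s.
Step 2 — Component impedances:
  R: Z = R = 200 Ω
  L: Z = jωL = j·422.9·0.0179 = 0 + j7.569 Ω
Step 3 — Series combination: Z_total = R + L = 200 + j7.569 Ω = 200.1∠2.2° Ω.
Step 4 — Source phasor: V = 206∠45.0° V = 145.7 + j145.7 V.
Step 5 — Current: I = V / Z = 0.7548 + j0.6998 A = 1.029∠42.8° A.
Step 6 — Complex power: S = V·I* = 211.9 + j8.019 VA.
Step 7 — Real power: P = Re(S) = 211.9 W.
Step 8 — Reactive power: Q = Im(S) = 8.019 VAR.
Step 9 — Apparent power: |S| = 212 VA.
Step 10 — Power factor: PF = P/|S| = 0.9993 (lagging).

(a) P = 211.9 W  (b) Q = 8.019 VAR  (c) S = 212 VA  (d) PF = 0.9993 (lagging)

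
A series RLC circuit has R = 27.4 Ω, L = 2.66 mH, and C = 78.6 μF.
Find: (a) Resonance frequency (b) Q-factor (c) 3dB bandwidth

Step 1 — Resonance: ω₀ = 1/√(LC) = 1/√(0.00266·7.86e-05) = 2187 rad/s.
Step 2 — f₀ = ω₀/(2π) = 348.1 Hz.
Step 3 — Series Q: Q = ω₀L/R = 2187·0.00266/27.4 = 0.2123.
Step 4 — Bandwidth: Δω = ω₀/Q = 1.03e+04 rad/s; BW = Δω/(2π) = 1639 Hz.

(a) f₀ = 348.1 Hz  (b) Q = 0.2123  (c) BW = 1639 Hz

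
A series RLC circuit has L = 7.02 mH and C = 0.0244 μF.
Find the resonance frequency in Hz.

Step 1 — Resonance condition Im(Z)=0 gives ω₀ = 1/√(LC).
Step 2 — ω₀ = 1/√(0.00702·2.44e-08) = 7.641e+04 rad/s.
Step 3 — f₀ = ω₀/(2π) = 1.216e+04 Hz.

f₀ = 1.216e+04 Hz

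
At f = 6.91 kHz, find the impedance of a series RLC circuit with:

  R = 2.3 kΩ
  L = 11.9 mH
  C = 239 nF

Step 1 — Angular frequency: ω = 2π·f = 2π·6910 = 4.342e+04 rad/s.
Step 2 — Component impedances:
  R: Z = R = 2300 Ω
  L: Z = jωL = j·4.342e+04·0.0119 = 0 + j516.7 Ω
  C: Z = 1/(jωC) = -j/(ω·C) = 0 - j96.37 Ω
Step 3 — Series combination: Z_total = R + L + C = 2300 + j420.3 Ω = 2338∠10.4° Ω.

Z = 2300 + j420.3 Ω = 2338∠10.4° Ω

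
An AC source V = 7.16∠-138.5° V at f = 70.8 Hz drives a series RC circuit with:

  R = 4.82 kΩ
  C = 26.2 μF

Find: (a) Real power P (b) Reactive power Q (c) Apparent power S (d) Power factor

Step 1 — Angular frequency: ω = 2π·f = 2π·70.8 = 444.8 rad/s.
Step 2 — Component impedances:
  R: Z = R = 4820 Ω
  C: Z = 1/(jωC) = -j/(ω·C) = 0 - j85.8 Ω
Step 3 — Series combination: Z_total = R + C = 4820 - j85.8 Ω = 4821∠-1.0° Ω.
Step 4 — Source phasor: V = 7.16∠-138.5° V = -5.363 - j4.744 V.
Step 5 — Current: I = V / Z = -0.001095 - j0.001004 A = 0.001485∠-137.5° A.
Step 6 — Complex power: S = V·I* = 0.01063 - j0.0001893 VA.
Step 7 — Real power: P = Re(S) = 0.01063 W.
Step 8 — Reactive power: Q = Im(S) = -0.0001893 VAR.
Step 9 — Apparent power: |S| = 0.01063 VA.
Step 10 — Power factor: PF = P/|S| = 0.9998 (leading).

(a) P = 0.01063 W  (b) Q = -0.0001893 VAR  (c) S = 0.01063 VA  (d) PF = 0.9998 (leading)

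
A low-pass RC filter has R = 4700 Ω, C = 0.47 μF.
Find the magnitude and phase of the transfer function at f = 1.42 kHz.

Step 1 — Angular frequency: ω = 2π·1420 = 8922 rad/s.
Step 2 — Transfer function: H(jω) = 1/(1 + jωRC).
Step 3 — Denominator: 1 + jωRC = 1 + j·8922·4700·4.7e-07 = 1 + j19.71.
Step 4 — H = 0.002568 - j0.05061.
Step 5 — Magnitude: |H| = 0.05067 (-25.9 dB); phase: φ = -87.1°.

|H| = 0.05067 (-25.9 dB), φ = -87.1°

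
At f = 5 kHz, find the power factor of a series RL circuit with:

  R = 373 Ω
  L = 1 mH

Step 1 — Angular frequency: ω = 2π·f = 2π·5000 = 3.142e+04 rad/s.
Step 2 — Component impedances:
  R: Z = R = 373 Ω
  L: Z = jωL = j·3.142e+04·0.001 = 0 + j31.42 Ω
Step 3 — Series combination: Z_total = R + L = 373 + j31.42 Ω = 374.3∠4.8° Ω.
Step 4 — Power factor: PF = cos(φ) = Re(Z)/|Z| = 373/374.3 = 0.9965.
Step 5 — Type: Im(Z) = 31.42 ⇒ lagging (phase φ = 4.8°).

PF = 0.9965 (lagging, φ = 4.8°)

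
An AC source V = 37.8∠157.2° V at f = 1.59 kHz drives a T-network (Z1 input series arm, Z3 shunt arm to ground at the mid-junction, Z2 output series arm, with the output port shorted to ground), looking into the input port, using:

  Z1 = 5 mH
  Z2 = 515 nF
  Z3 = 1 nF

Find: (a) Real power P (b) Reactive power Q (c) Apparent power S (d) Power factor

Step 1 — Angular frequency: ω = 2π·f = 2π·1590 = 9990 rad/s.
Step 2 — Component impedances:
  Z1: Z = jωL = j·9990·0.005 = 0 + j49.95 Ω
  Z2: Z = 1/(jωC) = -j/(ω·C) = 0 - j194.4 Ω
  Z3: Z = 1/(jωC) = -j/(ω·C) = 0 - j1.001e+05 Ω
Step 3 — With the output port shorted to ground, the output series arm Z2 runs from the junction to ground; the shunt arm Z3 also runs from the junction to ground. They appear in parallel: Z3 || Z2 = 0 - j194 Ω.
Step 4 — Series with input arm Z1: Z_in = Z1 + (Z3 || Z2) = 0 - j144 Ω = 144∠-90.0° Ω.
Step 5 — Source phasor: V = 37.8∠157.2° V = -34.85 + j14.65 V.
Step 6 — Current: I = V / Z = -0.1017 - j0.2419 A = 0.2624∠-112.8° A.
Step 7 — Complex power: S = V·I* = 0 - j9.92 VA.
Step 8 — Real power: P = Re(S) = 0 W.
Step 9 — Reactive power: Q = Im(S) = -9.92 VAR.
Step 10 — Apparent power: |S| = 9.92 VA.
Step 11 — Power factor: PF = P/|S| = 0 (leading).

(a) P = 0 W  (b) Q = -9.92 VAR  (c) S = 9.92 VA  (d) PF = 0 (leading)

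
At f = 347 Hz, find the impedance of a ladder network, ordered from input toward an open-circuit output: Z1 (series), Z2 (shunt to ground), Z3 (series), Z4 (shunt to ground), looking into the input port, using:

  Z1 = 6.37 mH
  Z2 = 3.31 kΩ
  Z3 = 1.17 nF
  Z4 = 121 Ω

Step 1 — Angular frequency: ω = 2π·f = 2π·347 = 2180 rad/s.
Step 2 — Component impedances:
  Z1: Z = jωL = j·2180·0.00637 = 0 + j13.89 Ω
  Z2: Z = R = 3310 Ω
  Z3: Z = 1/(jωC) = -j/(ω·C) = 0 - j3.92e+05 Ω
  Z4: Z = R = 121 Ω
Step 3 — Ladder network (open output): work backward from the far end, alternating series and parallel combinations. Z_in = 3310 - j14.06 Ω = 3310∠-0.2° Ω.

Z = 3310 - j14.06 Ω = 3310∠-0.2° Ω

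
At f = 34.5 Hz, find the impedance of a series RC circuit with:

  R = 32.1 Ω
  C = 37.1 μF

Step 1 — Angular frequency: ω = 2π·f = 2π·34.5 = 216.8 rad/s.
Step 2 — Component impedances:
  R: Z = R = 32.1 Ω
  C: Z = 1/(jωC) = -j/(ω·C) = 0 - j124.3 Ω
Step 3 — Series combination: Z_total = R + C = 32.1 - j124.3 Ω = 128.4∠-75.5° Ω.

Z = 32.1 - j124.3 Ω = 128.4∠-75.5° Ω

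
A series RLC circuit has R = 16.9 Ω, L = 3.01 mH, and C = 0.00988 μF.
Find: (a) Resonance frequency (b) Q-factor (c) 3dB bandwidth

Step 1 — Resonance: ω₀ = 1/√(LC) = 1/√(0.00301·9.88e-09) = 1.834e+05 rad/s.
Step 2 — f₀ = ω₀/(2π) = 2.918e+04 Hz.
Step 3 — Series Q: Q = ω₀L/R = 1.834e+05·0.00301/16.9 = 32.66.
Step 4 — Bandwidth: Δω = ω₀/Q = 5615 rad/s; BW = Δω/(2π) = 893.6 Hz.

(a) f₀ = 2.918e+04 Hz  (b) Q = 32.66  (c) BW = 893.6 Hz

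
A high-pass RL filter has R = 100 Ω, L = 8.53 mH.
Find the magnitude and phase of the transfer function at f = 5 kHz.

Step 1 — Angular frequency: ω = 2π·5000 = 3.142e+04 rad/s.
Step 2 — Transfer function: H(jω) = jωL/(R + jωL).
Step 3 — Numerator jωL = j·268; denominator R + jωL = 100 + j268.
Step 4 — H = 0.8778 + j0.3276.
Step 5 — Magnitude: |H| = 0.9369 (-0.6 dB); phase: φ = 20.5°.

|H| = 0.9369 (-0.6 dB), φ = 20.5°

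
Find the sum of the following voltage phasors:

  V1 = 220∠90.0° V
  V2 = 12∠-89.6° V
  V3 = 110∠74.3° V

Step 1 — Convert each phasor to rectangular form:
  V1 = 220·(cos(90.0°) + j·sin(90.0°)) = 0 + j220 V
  V2 = 12·(cos(-89.6°) + j·sin(-89.6°)) = 0.08378 - j12 V
  V3 = 110·(cos(74.3°) + j·sin(74.3°)) = 29.77 + j105.9 V
Step 2 — Sum components: V_total = 29.85 + j313.9 V.
Step 3 — Convert to polar: |V_total| = 315.3 V, ∠V_total = 84.6°.

V_total = 315.3∠84.6° V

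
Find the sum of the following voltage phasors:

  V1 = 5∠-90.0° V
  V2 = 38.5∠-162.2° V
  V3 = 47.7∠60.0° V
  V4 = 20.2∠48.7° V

Step 1 — Convert each phasor to rectangular form:
  V1 = 5·(cos(-90.0°) + j·sin(-90.0°)) = 0 - j5 V
  V2 = 38.5·(cos(-162.2°) + j·sin(-162.2°)) = -36.66 - j11.77 V
  V3 = 47.7·(cos(60.0°) + j·sin(60.0°)) = 23.85 + j41.31 V
  V4 = 20.2·(cos(48.7°) + j·sin(48.7°)) = 13.33 + j15.18 V
Step 2 — Sum components: V_total = 0.5251 + j39.72 V.
Step 3 — Convert to polar: |V_total| = 39.72 V, ∠V_total = 89.2°.

V_total = 39.72∠89.2° V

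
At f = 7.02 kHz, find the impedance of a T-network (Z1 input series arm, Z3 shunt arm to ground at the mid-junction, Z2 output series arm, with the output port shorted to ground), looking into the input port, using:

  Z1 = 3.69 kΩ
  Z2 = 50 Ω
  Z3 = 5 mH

Step 1 — Angular frequency: ω = 2π·f = 2π·7020 = 4.411e+04 rad/s.
Step 2 — Component impedances:
  Z1: Z = R = 3690 Ω
  Z2: Z = R = 50 Ω
  Z3: Z = jωL = j·4.411e+04·0.005 = 0 + j220.5 Ω
Step 3 — With the output port shorted to ground, the output series arm Z2 runs from the junction to ground; the shunt arm Z3 also runs from the junction to ground. They appear in parallel: Z3 || Z2 = 47.56 + j10.78 Ω.
Step 4 — Series with input arm Z1: Z_in = Z1 + (Z3 || Z2) = 3738 + j10.78 Ω = 3738∠0.2° Ω.

Z = 3738 + j10.78 Ω = 3738∠0.2° Ω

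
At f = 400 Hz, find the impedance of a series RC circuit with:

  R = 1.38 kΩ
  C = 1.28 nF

Step 1 — Angular frequency: ω = 2π·f = 2π·400 = 2513 rad/s.
Step 2 — Component impedances:
  R: Z = R = 1380 Ω
  C: Z = 1/(jωC) = -j/(ω·C) = 0 - j3.108e+05 Ω
Step 3 — Series combination: Z_total = R + C = 1380 - j3.108e+05 Ω = 3.109e+05∠-89.7° Ω.

Z = 1380 - j3.108e+05 Ω = 3.109e+05∠-89.7° Ω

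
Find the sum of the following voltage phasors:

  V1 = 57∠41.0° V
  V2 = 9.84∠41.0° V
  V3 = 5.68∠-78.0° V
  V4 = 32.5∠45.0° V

Step 1 — Convert each phasor to rectangular form:
  V1 = 57·(cos(41.0°) + j·sin(41.0°)) = 43.02 + j37.4 V
  V2 = 9.84·(cos(41.0°) + j·sin(41.0°)) = 7.426 + j6.456 V
  V3 = 5.68·(cos(-78.0°) + j·sin(-78.0°)) = 1.181 - j5.556 V
  V4 = 32.5·(cos(45.0°) + j·sin(45.0°)) = 22.98 + j22.98 V
Step 2 — Sum components: V_total = 74.61 + j61.28 V.
Step 3 — Convert to polar: |V_total| = 96.54 V, ∠V_total = 39.4°.

V_total = 96.54∠39.4° V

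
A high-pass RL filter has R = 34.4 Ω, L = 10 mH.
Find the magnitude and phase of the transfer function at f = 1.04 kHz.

Step 1 — Angular frequency: ω = 2π·1040 = 6535 rad/s.
Step 2 — Transfer function: H(jω) = jωL/(R + jωL).
Step 3 — Numerator jωL = j·65.35; denominator R + jωL = 34.4 + j65.35.
Step 4 — H = 0.783 + j0.4122.
Step 5 — Magnitude: |H| = 0.8849 (-1.1 dB); phase: φ = 27.8°.

|H| = 0.8849 (-1.1 dB), φ = 27.8°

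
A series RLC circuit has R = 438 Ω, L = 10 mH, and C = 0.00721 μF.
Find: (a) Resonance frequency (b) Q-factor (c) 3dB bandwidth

Step 1 — Resonance: ω₀ = 1/√(LC) = 1/√(0.01·7.21e-09) = 1.178e+05 rad/s.
Step 2 — f₀ = ω₀/(2π) = 1.874e+04 Hz.
Step 3 — Series Q: Q = ω₀L/R = 1.178e+05·0.01/438 = 2.689.
Step 4 — Bandwidth: Δω = ω₀/Q = 4.38e+04 rad/s; BW = Δω/(2π) = 6971 Hz.

(a) f₀ = 1.874e+04 Hz  (b) Q = 2.689  (c) BW = 6971 Hz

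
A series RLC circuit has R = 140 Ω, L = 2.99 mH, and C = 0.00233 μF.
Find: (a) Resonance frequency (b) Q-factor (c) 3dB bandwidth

Step 1 — Resonance: ω₀ = 1/√(LC) = 1/√(0.00299·2.33e-09) = 3.789e+05 rad/s.
Step 2 — f₀ = ω₀/(2π) = 6.03e+04 Hz.
Step 3 — Series Q: Q = ω₀L/R = 3.789e+05·0.00299/140 = 8.092.
Step 4 — Bandwidth: Δω = ω₀/Q = 4.682e+04 rad/s; BW = Δω/(2π) = 7452 Hz.

(a) f₀ = 6.03e+04 Hz  (b) Q = 8.092  (c) BW = 7452 Hz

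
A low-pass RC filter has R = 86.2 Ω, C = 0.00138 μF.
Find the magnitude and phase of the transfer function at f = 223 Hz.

Step 1 — Angular frequency: ω = 2π·223 = 1401 rad/s.
Step 2 — Transfer function: H(jω) = 1/(1 + jωRC).
Step 3 — Denominator: 1 + jωRC = 1 + j·1401·86.2·1.38e-09 = 1 + j0.0001667.
Step 4 — H = 1 - j0.0001667.
Step 5 — Magnitude: |H| = 1 (-0.0 dB); phase: φ = -0.0°.

|H| = 1 (-0.0 dB), φ = -0.0°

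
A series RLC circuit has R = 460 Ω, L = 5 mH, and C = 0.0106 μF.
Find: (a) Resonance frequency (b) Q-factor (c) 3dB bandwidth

Step 1 — Resonance: ω₀ = 1/√(LC) = 1/√(0.005·1.06e-08) = 1.374e+05 rad/s.
Step 2 — f₀ = ω₀/(2π) = 2.186e+04 Hz.
Step 3 — Series Q: Q = ω₀L/R = 1.374e+05·0.005/460 = 1.493.
Step 4 — Bandwidth: Δω = ω₀/Q = 9.2e+04 rad/s; BW = Δω/(2π) = 1.464e+04 Hz.

(a) f₀ = 2.186e+04 Hz  (b) Q = 1.493  (c) BW = 1.464e+04 Hz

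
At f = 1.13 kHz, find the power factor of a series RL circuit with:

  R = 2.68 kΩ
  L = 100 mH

Step 1 — Angular frequency: ω = 2π·f = 2π·1130 = 7100 rad/s.
Step 2 — Component impedances:
  R: Z = R = 2680 Ω
  L: Z = jωL = j·7100·0.1 = 0 + j710 Ω
Step 3 — Series combination: Z_total = R + L = 2680 + j710 Ω = 2772∠14.8° Ω.
Step 4 — Power factor: PF = cos(φ) = Re(Z)/|Z| = 2680/2772.45 = 0.9667.
Step 5 — Type: Im(Z) = 710 ⇒ lagging (phase φ = 14.8°).

PF = 0.9667 (lagging, φ = 14.8°)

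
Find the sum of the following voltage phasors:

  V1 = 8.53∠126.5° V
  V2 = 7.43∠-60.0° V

Step 1 — Convert each phasor to rectangular form:
  V1 = 8.53·(cos(126.5°) + j·sin(126.5°)) = -5.074 + j6.857 V
  V2 = 7.43·(cos(-60.0°) + j·sin(-60.0°)) = 3.715 - j6.435 V
Step 2 — Sum components: V_total = -1.359 + j0.4223 V.
Step 3 — Convert to polar: |V_total| = 1.423 V, ∠V_total = 162.7°.

V_total = 1.423∠162.7° V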